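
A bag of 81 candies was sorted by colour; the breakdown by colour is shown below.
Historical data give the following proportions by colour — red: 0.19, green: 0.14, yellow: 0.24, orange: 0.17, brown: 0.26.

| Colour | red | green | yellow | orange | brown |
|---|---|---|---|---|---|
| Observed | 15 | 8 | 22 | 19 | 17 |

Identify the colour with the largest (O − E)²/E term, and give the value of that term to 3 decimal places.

Expected counts E_i = n·p_i: 81×0.19 = 15.39, 81×0.14 = 11.34, 81×0.24 = 19.44, 81×0.17 = 13.77, 81×0.26 = 21.06.
red: (15 − 15.39)²/15.39 = 0.1521/15.39 = 0.0099
green: (8 − 11.34)²/11.34 = 11.1556/11.34 = 0.9837
yellow: (22 − 19.44)²/19.44 = 6.5536/19.44 = 0.3371
orange: (19 − 13.77)²/13.77 = 27.3529/13.77 = 1.9864
brown: (17 − 21.06)²/21.06 = 16.4836/21.06 = 0.7827
The largest term is for orange: 1.986.

orange, 1.986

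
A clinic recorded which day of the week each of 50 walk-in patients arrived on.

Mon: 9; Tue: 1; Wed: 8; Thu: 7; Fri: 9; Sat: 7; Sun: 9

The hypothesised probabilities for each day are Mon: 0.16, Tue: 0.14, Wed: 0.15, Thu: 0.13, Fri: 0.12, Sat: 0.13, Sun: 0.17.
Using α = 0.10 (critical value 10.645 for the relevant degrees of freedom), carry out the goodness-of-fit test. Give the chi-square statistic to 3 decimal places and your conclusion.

Expected counts E_i = n·p_i: 50×0.16 = 8, 50×0.14 = 7, 50×0.15 = 7.5, 50×0.13 = 6.5, 50×0.12 = 6, 50×0.13 = 6.5, 50×0.17 = 8.5.
cat         O        E   (O−E)²/E
Mon         9        8     0.1250
Tue         1        7     5.1429
Wed         8      7.5     0.0333
Thu         7      6.5     0.0385
Fri         9        6     1.5000
Sat         7      6.5     0.0385
Sun         9      8.5     0.0294
Sum = 6.908
df = 6. Since 6.908 < 10.645, we do not reject H₀.

6.908; do not reject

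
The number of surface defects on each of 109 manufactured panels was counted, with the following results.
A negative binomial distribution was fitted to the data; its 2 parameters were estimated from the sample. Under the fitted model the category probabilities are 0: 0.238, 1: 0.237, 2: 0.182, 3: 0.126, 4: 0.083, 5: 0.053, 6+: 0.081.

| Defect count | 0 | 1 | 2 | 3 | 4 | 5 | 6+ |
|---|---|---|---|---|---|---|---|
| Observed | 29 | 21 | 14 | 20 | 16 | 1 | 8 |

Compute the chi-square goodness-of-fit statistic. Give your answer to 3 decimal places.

15.213

Expected counts E_i = n·p_i: 109×0.238 = 25.942, 109×0.237 = 25.833, 109×0.182 = 19.838, 109×0.126 = 13.734, 109×0.083 = 9.047, 109×0.053 = 5.777, 109×0.081 = 8.829.
0: (29 − 25.942)²/25.942 = 9.351364/25.942 = 0.3605
1: (21 − 25.833)²/25.833 = 23.357889/25.833 = 0.9042
2: (14 − 19.838)²/19.838 = 34.082244/19.838 = 1.7180
3: (20 − 13.734)²/13.734 = 39.262756/13.734 = 2.8588
4: (16 − 9.047)²/9.047 = 48.344209/9.047 = 5.3437
5: (1 − 5.777)²/5.777 = 22.819729/5.777 = 3.9501
6+: (8 − 8.829)²/8.829 = 0.687241/8.829 = 0.0778
Sum = 15.213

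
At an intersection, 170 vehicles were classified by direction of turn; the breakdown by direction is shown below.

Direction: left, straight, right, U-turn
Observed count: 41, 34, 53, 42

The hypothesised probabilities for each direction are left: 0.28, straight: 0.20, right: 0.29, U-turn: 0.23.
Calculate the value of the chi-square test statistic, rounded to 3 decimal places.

1.408

Expected counts E_i = n·p_i: 170×0.28 = 47.6, 170×0.20 = 34, 170×0.29 = 49.3, 170×0.23 = 39.1.
cat           O        E   (O−E)²/E
left         41     47.6     0.9151
straight     34       34     0.0000
right        53     49.3     0.2777
U-turn       42     39.1     0.2151
Sum = 1.408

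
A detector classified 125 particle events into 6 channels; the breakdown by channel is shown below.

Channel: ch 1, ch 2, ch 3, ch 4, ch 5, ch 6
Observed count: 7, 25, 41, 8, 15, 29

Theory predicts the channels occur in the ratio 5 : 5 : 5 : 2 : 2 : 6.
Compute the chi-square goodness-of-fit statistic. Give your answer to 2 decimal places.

Ratio total = 25. Expected counts: 125×5/25 = 25, 125×5/25 = 25, 125×5/25 = 25, 125×2/25 = 10, 125×2/25 = 10, 125×6/25 = 30.
cat         O        E   (O−E)²/E
ch 1        7       25     12.960
ch 2       25       25      0.000
ch 3       41       25     10.240
ch 4        8       10      0.400
ch 5       15       10      2.500
ch 6       29       30      0.033
Sum = 26.13

26.13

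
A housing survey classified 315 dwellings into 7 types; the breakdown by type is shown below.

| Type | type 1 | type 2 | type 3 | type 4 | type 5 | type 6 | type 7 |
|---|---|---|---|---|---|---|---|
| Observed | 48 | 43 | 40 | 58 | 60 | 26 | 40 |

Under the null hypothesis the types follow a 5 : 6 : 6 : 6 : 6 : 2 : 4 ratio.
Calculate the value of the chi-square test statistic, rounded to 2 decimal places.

Ratio total = 35. Expected counts: 315×5/35 = 45, 315×6/35 = 54, 315×6/35 = 54, 315×6/35 = 54, 315×6/35 = 54, 315×2/35 = 18, 315×4/35 = 36.
χ² = (48−45)²/45 + (43−54)²/54 + (40−54)²/54 + (58−54)²/54 + (60−54)²/54 + (26−18)²/18 + (40−36)²/36
   = 0.200 + 2.241 + 3.630 + 0.296 + 0.667 + 3.556 + 0.444
Sum = 11.03

11.03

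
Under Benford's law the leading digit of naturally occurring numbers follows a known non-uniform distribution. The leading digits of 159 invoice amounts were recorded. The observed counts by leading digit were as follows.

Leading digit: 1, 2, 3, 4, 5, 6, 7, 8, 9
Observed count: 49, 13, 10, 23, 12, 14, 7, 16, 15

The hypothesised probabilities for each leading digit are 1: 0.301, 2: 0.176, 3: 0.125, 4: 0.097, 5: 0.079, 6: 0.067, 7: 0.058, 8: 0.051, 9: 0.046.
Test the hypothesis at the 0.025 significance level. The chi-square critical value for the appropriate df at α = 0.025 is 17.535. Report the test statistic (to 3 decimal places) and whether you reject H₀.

34.047; reject

Expected counts E_i = n·p_i: 159×0.301 = 47.859, 159×0.176 = 27.984, 159×0.125 = 19.875, 159×0.097 = 15.423, 159×0.079 = 12.561, 159×0.067 = 10.653, 159×0.058 = 9.222, 159×0.051 = 8.109, 159×0.046 = 7.314.
cat         O        E   (O−E)²/E
1          49   47.859     0.0272
2          13   27.984     8.0232
3          10   19.875     4.9064
4          23   15.423     3.7224
5          12   12.561     0.0251
6          14   10.653     1.0516
7           7    9.222     0.5354
8          16    8.109     7.6789
9          15    7.314     8.0769
Sum = 34.047
df = 8. Since 34.047 > 17.535, we reject H₀.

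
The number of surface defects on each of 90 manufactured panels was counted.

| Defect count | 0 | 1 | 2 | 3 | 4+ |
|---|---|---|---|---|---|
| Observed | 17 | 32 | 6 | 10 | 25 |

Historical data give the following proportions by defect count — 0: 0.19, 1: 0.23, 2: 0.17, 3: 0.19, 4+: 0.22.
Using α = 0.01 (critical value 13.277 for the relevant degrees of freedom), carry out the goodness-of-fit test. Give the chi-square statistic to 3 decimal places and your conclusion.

Expected counts E_i = n·p_i: 90×0.19 = 17.1, 90×0.23 = 20.7, 90×0.17 = 15.3, 90×0.19 = 17.1, 90×0.22 = 19.8.
χ² = (17−17.1)²/17.1 + (32−20.7)²/20.7 + (6−15.3)²/15.3 + (10−17.1)²/17.1 + (25−19.8)²/19.8
   = 0.0006 + 6.1686 + 5.6529 + 2.9480 + 1.3657
Sum = 16.136
df = 4. Since 16.136 > 13.277, we reject H₀.

16.136; reject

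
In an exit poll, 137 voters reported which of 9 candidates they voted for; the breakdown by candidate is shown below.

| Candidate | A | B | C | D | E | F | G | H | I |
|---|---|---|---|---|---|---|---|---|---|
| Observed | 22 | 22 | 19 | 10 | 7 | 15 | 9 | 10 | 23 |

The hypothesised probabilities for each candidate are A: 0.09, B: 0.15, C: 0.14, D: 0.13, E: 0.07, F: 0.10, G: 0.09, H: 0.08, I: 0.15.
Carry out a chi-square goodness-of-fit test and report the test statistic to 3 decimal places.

Expected counts E_i = n·p_i: 137×0.09 = 12.33, 137×0.15 = 20.55, 137×0.14 = 19.18, 137×0.13 = 17.81, 137×0.07 = 9.59, 137×0.10 = 13.7, 137×0.09 = 12.33, 137×0.08 = 10.96, 137×0.15 = 20.55.
A: (22 − 12.33)²/12.33 = 93.5089/12.33 = 7.5839
B: (22 − 20.55)²/20.55 = 2.1025/20.55 = 0.1023
C: (19 − 19.18)²/19.18 = 0.0324/19.18 = 0.0017
D: (10 − 17.81)²/17.81 = 60.9961/17.81 = 3.4248
E: (7 − 9.59)²/9.59 = 6.7081/9.59 = 0.6995
F: (15 − 13.7)²/13.7 = 1.69/13.7 = 0.1234
G: (9 − 12.33)²/12.33 = 11.0889/12.33 = 0.8993
H: (10 − 10.96)²/10.96 = 0.9216/10.96 = 0.0841
I: (23 − 20.55)²/20.55 = 6.0025/20.55 = 0.2921
Sum = 13.211

13.211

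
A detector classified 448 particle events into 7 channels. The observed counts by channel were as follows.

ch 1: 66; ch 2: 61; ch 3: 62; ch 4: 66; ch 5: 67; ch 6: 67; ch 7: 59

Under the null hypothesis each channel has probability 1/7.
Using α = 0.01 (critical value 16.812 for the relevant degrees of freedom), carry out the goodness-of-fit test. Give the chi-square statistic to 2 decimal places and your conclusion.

Under H₀ each category has probability 1/7, so each expected count is 448/7 = 64.
ch 1: (66 − 64)²/64 = 4/64 = 0.063
ch 2: (61 − 64)²/64 = 9/64 = 0.141
ch 3: (62 − 64)²/64 = 4/64 = 0.063
ch 4: (66 − 64)²/64 = 4/64 = 0.063
ch 5: (67 − 64)²/64 = 9/64 = 0.141
ch 6: (67 − 64)²/64 = 9/64 = 0.141
ch 7: (59 − 64)²/64 = 25/64 = 0.391
Sum = 1.00
df = 6. Since 1.00 < 16.812, we do not reject H₀.

1.00; do not reject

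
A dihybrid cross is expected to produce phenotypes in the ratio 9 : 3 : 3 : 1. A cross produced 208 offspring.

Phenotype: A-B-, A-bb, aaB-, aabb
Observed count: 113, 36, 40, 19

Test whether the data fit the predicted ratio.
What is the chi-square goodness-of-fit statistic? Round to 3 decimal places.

Ratio total = 16. Expected counts: 208×9/16 = 117, 208×3/16 = 39, 208×3/16 = 39, 208×1/16 = 13.
cat         O        E   (O−E)²/E
A-B-      113      117     0.1368
A-bb       36       39     0.2308
aaB-       40       39     0.0256
aabb       19       13     2.7692
Sum = 3.162

3.162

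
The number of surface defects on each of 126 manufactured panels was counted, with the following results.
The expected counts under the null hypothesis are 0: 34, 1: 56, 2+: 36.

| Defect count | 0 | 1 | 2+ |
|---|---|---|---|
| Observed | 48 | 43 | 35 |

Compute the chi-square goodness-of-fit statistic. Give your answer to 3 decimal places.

χ² = (48−34)²/34 + (43−56)²/56 + (35−36)²/36
   = 5.7647 + 3.0179 + 0.0278
Sum = 8.810

8.810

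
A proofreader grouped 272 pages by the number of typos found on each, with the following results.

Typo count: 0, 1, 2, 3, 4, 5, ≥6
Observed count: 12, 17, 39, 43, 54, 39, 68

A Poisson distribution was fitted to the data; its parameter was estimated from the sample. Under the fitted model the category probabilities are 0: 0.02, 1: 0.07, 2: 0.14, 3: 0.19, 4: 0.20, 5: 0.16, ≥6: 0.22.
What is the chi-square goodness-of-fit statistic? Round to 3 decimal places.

11.194

Expected counts E_i = n·p_i: 272×0.02 = 5.44, 272×0.07 = 19.04, 272×0.14 = 38.08, 272×0.19 = 51.68, 272×0.20 = 54.4, 272×0.16 = 43.52, 272×0.22 = 59.84.
0: (12 − 5.44)²/5.44 = 43.0336/5.44 = 7.9106
1: (17 − 19.04)²/19.04 = 4.1616/19.04 = 0.2186
2: (39 − 38.08)²/38.08 = 0.8464/38.08 = 0.0222
3: (43 − 51.68)²/51.68 = 75.3424/51.68 = 1.4579
4: (54 − 54.4)²/54.4 = 0.16/54.4 = 0.0029
5: (39 − 43.52)²/43.52 = 20.4304/43.52 = 0.4694
≥6: (68 − 59.84)²/59.84 = 66.5856/59.84 = 1.1127
Sum = 11.194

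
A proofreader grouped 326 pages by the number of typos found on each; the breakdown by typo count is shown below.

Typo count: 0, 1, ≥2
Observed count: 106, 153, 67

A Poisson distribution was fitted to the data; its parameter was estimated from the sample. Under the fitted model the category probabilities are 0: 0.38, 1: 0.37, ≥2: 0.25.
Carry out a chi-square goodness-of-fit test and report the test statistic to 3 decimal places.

Expected counts E_i = n·p_i: 326×0.38 = 123.88, 326×0.37 = 120.62, 326×0.25 = 81.5.
0: (106 − 123.88)²/123.88 = 319.6944/123.88 = 2.5807
1: (153 − 120.62)²/120.62 = 1048.4644/120.62 = 8.6923
≥2: (67 − 81.5)²/81.5 = 210.25/81.5 = 2.5798
Sum = 13.853

13.853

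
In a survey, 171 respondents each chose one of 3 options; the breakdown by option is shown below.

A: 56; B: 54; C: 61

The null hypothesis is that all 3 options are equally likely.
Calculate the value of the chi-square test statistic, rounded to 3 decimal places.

0.456

Expected count for each of the 3 categories: 171/3 = 57.
χ² = (56−57)²/57 + (54−57)²/57 + (61−57)²/57
   = 0.0175 + 0.1579 + 0.2807
Sum = 0.456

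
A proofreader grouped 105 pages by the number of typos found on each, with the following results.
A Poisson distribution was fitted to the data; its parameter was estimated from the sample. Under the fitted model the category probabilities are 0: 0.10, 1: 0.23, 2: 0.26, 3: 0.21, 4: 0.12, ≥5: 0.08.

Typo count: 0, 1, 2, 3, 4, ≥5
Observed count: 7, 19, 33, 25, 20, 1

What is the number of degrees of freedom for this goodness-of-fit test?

4

There are k = 6 categories and 1 parameter estimated from the data, so df = 6 − 1 − 1 = 4.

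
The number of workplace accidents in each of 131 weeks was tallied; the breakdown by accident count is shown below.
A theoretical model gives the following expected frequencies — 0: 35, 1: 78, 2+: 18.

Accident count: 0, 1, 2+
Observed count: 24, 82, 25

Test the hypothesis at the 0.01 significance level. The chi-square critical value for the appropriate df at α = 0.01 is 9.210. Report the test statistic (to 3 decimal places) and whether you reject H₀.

6.384; do not reject

cat         O        E   (O−E)²/E
0          24       35     3.4571
1          82       78     0.2051
2+         25       18     2.7222
Sum = 6.384
df = 2. Since 6.384 < 9.210, we do not reject H₀.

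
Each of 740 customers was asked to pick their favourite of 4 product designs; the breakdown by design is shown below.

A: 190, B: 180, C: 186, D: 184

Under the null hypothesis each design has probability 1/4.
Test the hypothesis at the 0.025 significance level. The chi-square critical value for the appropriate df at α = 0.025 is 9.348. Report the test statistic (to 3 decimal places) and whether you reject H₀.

Under H₀ each category has probability 1/4, so each expected count is 740/4 = 185.
χ² = (190−185)²/185 + (180−185)²/185 + (186−185)²/185 + (184−185)²/185
   = 0.1351 + 0.1351 + 0.0054 + 0.0054
Sum = 0.281
df = 3. Since 0.281 < 9.348, we do not reject H₀.

0.281; do not reject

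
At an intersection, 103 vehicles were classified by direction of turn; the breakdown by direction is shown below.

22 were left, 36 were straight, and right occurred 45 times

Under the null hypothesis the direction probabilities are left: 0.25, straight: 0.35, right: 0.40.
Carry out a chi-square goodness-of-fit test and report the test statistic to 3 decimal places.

0.897

Expected counts E_i = n·p_i: 103×0.25 = 25.75, 103×0.35 = 36.05, 103×0.40 = 41.2.
cat           O        E   (O−E)²/E
left         22    25.75     0.5461
straight     36    36.05     0.0001
right        45     41.2     0.3505
Sum = 0.897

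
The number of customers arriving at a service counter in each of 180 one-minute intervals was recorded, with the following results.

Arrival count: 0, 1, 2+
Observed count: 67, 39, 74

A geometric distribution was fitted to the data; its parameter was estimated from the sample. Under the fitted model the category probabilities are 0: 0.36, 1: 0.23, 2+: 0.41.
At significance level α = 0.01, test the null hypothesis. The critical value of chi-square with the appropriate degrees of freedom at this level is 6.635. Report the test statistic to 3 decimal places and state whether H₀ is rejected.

Expected counts E_i = n·p_i: 180×0.36 = 64.8, 180×0.23 = 41.4, 180×0.41 = 73.8.
0: (67 − 64.8)²/64.8 = 4.84/64.8 = 0.0747
1: (39 − 41.4)²/41.4 = 5.76/41.4 = 0.1391
2+: (74 − 73.8)²/73.8 = 0.04/73.8 = 0.0005
Sum = 0.214
df = 1. Since 0.214 < 6.635, we do not reject H₀.

0.214; do not reject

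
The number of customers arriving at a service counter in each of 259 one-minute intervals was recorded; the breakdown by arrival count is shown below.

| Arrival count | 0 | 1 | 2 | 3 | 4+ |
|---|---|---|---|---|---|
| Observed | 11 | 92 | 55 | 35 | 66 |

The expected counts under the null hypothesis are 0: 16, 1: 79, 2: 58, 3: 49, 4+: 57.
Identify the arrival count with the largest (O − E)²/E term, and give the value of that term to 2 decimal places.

χ² = (11−16)²/16 + (92−79)²/79 + (55−58)²/58 + (35−49)²/49 + (66−57)²/57
   = 1.563 + 2.139 + 0.155 + 4.000 + 1.421
The largest term is for 3: 4.00.

3, 4.00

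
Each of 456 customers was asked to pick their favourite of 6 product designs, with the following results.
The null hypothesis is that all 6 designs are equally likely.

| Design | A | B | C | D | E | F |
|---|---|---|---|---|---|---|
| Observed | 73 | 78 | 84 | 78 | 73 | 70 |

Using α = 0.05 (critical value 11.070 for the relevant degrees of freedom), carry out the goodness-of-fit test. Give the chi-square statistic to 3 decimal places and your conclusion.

1.658; do not reject

Under H₀ each category has probability 1/6, so each expected count is 456/6 = 76.
A: (73 − 76)²/76 = 9/76 = 0.1184
B: (78 − 76)²/76 = 4/76 = 0.0526
C: (84 − 76)²/76 = 64/76 = 0.8421
D: (78 − 76)²/76 = 4/76 = 0.0526
E: (73 − 76)²/76 = 9/76 = 0.1184
F: (70 − 76)²/76 = 36/76 = 0.4737
Sum = 1.658
df = 5. Since 1.658 < 11.070, we do not reject H₀.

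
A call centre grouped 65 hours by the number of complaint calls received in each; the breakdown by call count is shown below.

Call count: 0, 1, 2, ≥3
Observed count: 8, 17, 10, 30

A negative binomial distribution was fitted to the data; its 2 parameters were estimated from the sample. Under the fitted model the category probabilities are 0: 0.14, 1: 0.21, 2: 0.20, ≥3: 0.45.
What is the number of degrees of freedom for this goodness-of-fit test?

There are k = 4 categories and 2 parameters estimated from the data, so df = 4 − 1 − 2 = 1.

1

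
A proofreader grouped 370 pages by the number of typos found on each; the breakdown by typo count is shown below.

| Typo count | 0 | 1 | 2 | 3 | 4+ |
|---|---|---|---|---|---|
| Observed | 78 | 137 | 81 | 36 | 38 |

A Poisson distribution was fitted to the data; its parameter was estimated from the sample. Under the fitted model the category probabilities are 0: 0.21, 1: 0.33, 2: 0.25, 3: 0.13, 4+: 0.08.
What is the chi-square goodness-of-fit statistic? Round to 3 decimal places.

Expected counts E_i = n·p_i: 370×0.21 = 77.7, 370×0.33 = 122.1, 370×0.25 = 92.5, 370×0.13 = 48.1, 370×0.08 = 29.6.
0: (78 − 77.7)²/77.7 = 0.09/77.7 = 0.0012
1: (137 − 122.1)²/122.1 = 222.01/122.1 = 1.8183
2: (81 − 92.5)²/92.5 = 132.25/92.5 = 1.4297
3: (36 − 48.1)²/48.1 = 146.41/48.1 = 3.0439
4+: (38 − 29.6)²/29.6 = 70.56/29.6 = 2.3838
Sum = 8.677

8.677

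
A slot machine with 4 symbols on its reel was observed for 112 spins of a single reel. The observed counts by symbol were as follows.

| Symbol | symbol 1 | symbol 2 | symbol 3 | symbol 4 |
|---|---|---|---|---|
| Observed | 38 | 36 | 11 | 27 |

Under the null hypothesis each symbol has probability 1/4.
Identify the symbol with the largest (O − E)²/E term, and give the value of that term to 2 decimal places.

Expected count for each of the 4 categories: 112/4 = 28.
cat           O        E   (O−E)²/E
symbol 1     38       28      3.571
symbol 2     36       28      2.286
symbol 3     11       28     10.321
symbol 4     27       28      0.036
The largest term is for symbol 3: 10.32.

symbol 3, 10.32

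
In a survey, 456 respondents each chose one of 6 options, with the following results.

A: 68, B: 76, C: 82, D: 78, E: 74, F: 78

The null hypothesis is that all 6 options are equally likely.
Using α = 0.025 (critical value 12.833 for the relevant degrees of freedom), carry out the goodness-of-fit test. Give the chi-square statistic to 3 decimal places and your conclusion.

Expected count for each of the 6 categories: 456/6 = 76.
cat         O        E   (O−E)²/E
A          68       76     0.8421
B          76       76     0.0000
C          82       76     0.4737
D          78       76     0.0526
E          74       76     0.0526
F          78       76     0.0526
Sum = 1.474
df = 5. Since 1.474 < 12.833, we do not reject H₀.

1.474; do not reject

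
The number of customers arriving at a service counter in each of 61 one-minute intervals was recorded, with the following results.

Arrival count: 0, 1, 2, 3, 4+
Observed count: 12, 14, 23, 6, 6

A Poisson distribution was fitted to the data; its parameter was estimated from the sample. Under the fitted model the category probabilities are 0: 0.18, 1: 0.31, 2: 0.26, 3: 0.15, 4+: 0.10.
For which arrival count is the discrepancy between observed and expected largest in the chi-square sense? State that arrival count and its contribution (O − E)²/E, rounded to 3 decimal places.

Expected counts E_i = n·p_i: 61×0.18 = 10.98, 61×0.31 = 18.91, 61×0.26 = 15.86, 61×0.15 = 9.15, 61×0.10 = 6.1.
cat         O        E   (O−E)²/E
0          12    10.98     0.0948
1          14    18.91     1.2749
2          23    15.86     3.2144
3           6     9.15     1.0844
4+          6      6.1     0.0016
The largest term is for 2: 3.214.

2, 3.214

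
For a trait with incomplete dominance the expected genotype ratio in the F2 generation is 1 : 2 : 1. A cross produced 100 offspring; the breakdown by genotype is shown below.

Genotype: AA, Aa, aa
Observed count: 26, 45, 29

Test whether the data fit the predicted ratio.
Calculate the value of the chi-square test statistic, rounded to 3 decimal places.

Ratio total = 4. Expected counts: 100×1/4 = 25, 100×2/4 = 50, 100×1/4 = 25.
AA: (26 − 25)²/25 = 1/25 = 0.0400
Aa: (45 − 50)²/50 = 25/50 = 0.5000
aa: (29 − 25)²/25 = 16/25 = 0.6400
Sum = 1.180

1.180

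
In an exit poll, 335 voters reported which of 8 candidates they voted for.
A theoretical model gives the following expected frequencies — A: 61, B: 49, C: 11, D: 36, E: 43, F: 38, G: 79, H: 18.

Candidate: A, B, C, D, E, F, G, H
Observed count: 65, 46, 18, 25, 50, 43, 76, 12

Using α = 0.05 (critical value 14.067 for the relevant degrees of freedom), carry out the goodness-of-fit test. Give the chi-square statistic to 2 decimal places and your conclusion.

12.17; do not reject

χ² = (65−61)²/61 + (46−49)²/49 + (18−11)²/11 + (25−36)²/36 + (50−43)²/43 + (43−38)²/38 + (76−79)²/79 + (12−18)²/18
   = 0.262 + 0.184 + 4.455 + 3.361 + 1.140 + 0.658 + 0.114 + 2.000
Sum = 12.17
df = 7. Since 12.17 < 14.067, we do not reject H₀.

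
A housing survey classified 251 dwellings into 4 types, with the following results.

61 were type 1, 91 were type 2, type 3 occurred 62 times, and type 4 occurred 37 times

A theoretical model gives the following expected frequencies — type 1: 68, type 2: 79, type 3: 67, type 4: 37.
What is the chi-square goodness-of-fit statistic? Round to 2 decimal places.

cat         O        E   (O−E)²/E
type 1     61       68      0.721
type 2     91       79      1.823
type 3     62       67      0.373
type 4     37       37      0.000
Sum = 2.92

2.92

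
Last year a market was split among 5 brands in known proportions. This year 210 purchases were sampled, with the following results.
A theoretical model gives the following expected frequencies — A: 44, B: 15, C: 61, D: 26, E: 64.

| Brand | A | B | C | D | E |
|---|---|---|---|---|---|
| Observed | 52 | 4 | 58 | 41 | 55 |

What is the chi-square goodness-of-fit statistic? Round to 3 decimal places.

χ² = (52−44)²/44 + (4−15)²/15 + (58−61)²/61 + (41−26)²/26 + (55−64)²/64
   = 1.4545 + 8.0667 + 0.1475 + 8.6538 + 1.2656
Sum = 19.588

19.588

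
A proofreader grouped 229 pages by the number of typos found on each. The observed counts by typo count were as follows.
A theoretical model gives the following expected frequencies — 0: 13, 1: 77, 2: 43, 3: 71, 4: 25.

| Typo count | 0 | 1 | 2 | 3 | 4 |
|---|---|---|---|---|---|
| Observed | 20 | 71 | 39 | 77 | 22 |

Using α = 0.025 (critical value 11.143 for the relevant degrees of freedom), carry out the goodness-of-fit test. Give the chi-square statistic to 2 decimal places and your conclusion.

5.48; do not reject

χ² = (20−13)²/13 + (71−77)²/77 + (39−43)²/43 + (77−71)²/71 + (22−25)²/25
   = 3.769 + 0.468 + 0.372 + 0.507 + 0.360
Sum = 5.48
df = 4. Since 5.48 < 11.143, we do not reject H₀.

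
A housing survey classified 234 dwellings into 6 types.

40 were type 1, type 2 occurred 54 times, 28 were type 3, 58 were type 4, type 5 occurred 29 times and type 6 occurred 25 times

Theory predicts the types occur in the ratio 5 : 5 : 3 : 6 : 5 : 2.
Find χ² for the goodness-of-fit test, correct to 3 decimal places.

11.100

Ratio total = 26. Expected counts: 234×5/26 = 45, 234×5/26 = 45, 234×3/26 = 27, 234×6/26 = 54, 234×5/26 = 45, 234×2/26 = 18.
χ² = (40−45)²/45 + (54−45)²/45 + (28−27)²/27 + (58−54)²/54 + (29−45)²/45 + (25−18)²/18
   = 0.5556 + 1.8000 + 0.0370 + 0.2963 + 5.6889 + 2.7222
Sum = 11.100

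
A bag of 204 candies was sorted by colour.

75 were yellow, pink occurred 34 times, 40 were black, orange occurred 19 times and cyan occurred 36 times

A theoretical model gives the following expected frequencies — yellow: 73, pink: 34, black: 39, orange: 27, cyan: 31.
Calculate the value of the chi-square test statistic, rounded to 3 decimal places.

3.257

yellow: (75 − 73)²/73 = 4/73 = 0.0548
pink: (34 − 34)²/34 = 0/34 = 0.0000
black: (40 − 39)²/39 = 1/39 = 0.0256
orange: (19 − 27)²/27 = 64/27 = 2.3704
cyan: (36 − 31)²/31 = 25/31 = 0.8065
Sum = 3.257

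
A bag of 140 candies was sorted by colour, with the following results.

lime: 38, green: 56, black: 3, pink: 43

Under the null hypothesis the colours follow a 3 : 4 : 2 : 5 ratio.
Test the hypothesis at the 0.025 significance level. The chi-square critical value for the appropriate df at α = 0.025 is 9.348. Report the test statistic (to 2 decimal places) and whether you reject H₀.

Ratio total = 14. Expected counts: 140×3/14 = 30, 140×4/14 = 40, 140×2/14 = 20, 140×5/14 = 50.
lime: (38 − 30)²/30 = 64/30 = 2.133
green: (56 − 40)²/40 = 256/40 = 6.400
black: (3 − 20)²/20 = 289/20 = 14.450
pink: (43 − 50)²/50 = 49/50 = 0.980
Sum = 23.96
df = 3. Since 23.96 > 9.348, we reject H₀.

23.96; reject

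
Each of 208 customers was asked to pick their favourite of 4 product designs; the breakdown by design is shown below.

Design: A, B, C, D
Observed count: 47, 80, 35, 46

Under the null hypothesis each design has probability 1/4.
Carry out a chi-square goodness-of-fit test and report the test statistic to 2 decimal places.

21.81

Expected count for each of the 4 categories: 208/4 = 52.
A: (47 − 52)²/52 = 25/52 = 0.481
B: (80 − 52)²/52 = 784/52 = 15.077
C: (35 − 52)²/52 = 289/52 = 5.558
D: (46 − 52)²/52 = 36/52 = 0.692
Sum = 21.81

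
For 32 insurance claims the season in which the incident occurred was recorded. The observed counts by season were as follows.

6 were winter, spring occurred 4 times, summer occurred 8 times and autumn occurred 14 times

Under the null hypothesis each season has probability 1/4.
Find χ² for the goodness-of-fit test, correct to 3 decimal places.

Expected count for each of the 4 categories: 32/4 = 8.
χ² = (6−8)²/8 + (4−8)²/8 + (8−8)²/8 + (14−8)²/8
   = 0.5000 + 2.0000 + 0.0000 + 4.5000
Sum = 7.000

7.000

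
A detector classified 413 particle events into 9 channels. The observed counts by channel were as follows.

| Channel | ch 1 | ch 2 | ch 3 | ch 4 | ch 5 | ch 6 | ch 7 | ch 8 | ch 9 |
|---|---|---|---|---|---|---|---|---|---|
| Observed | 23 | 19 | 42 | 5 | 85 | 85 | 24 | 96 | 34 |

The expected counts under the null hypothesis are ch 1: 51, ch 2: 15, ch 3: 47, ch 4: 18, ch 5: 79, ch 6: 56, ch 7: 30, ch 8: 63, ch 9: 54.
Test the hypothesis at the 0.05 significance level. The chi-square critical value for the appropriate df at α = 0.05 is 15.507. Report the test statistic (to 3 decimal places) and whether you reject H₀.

67.727; reject

χ² = (23−51)²/51 + (19−15)²/15 + (42−47)²/47 + (5−18)²/18 + (85−79)²/79 + (85−56)²/56 + (24−30)²/30 + (96−63)²/63 + (34−54)²/54
   = 15.3725 + 1.0667 + 0.5319 + 9.3889 + 0.4557 + 15.0179 + 1.2000 + 17.2857 + 7.4074
Sum = 67.727
df = 8. Since 67.727 > 15.507, we reject H₀.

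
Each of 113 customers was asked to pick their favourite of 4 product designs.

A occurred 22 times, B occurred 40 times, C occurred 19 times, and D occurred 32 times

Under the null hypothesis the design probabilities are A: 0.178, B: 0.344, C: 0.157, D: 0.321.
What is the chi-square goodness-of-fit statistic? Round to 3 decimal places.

Expected counts E_i = n·p_i: 113×0.178 = 20.114, 113×0.344 = 38.872, 113×0.157 = 17.741, 113×0.321 = 36.273.
A: (22 − 20.114)²/20.114 = 3.556996/20.114 = 0.1768
B: (40 − 38.872)²/38.872 = 1.272384/38.872 = 0.0327
C: (19 − 17.741)²/17.741 = 1.585081/17.741 = 0.0893
D: (32 − 36.273)²/36.273 = 18.258529/36.273 = 0.5034
Sum = 0.802

0.802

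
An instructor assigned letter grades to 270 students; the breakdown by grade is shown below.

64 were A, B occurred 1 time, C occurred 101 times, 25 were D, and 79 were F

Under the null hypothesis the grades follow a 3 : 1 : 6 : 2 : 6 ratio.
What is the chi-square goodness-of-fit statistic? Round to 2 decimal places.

Ratio total = 18. Expected counts: 270×3/18 = 45, 270×1/18 = 15, 270×6/18 = 90, 270×2/18 = 30, 270×6/18 = 90.
χ² = (64−45)²/45 + (1−15)²/15 + (101−90)²/90 + (25−30)²/30 + (79−90)²/90
   = 8.022 + 13.067 + 1.344 + 0.833 + 1.344
Sum = 24.61

24.61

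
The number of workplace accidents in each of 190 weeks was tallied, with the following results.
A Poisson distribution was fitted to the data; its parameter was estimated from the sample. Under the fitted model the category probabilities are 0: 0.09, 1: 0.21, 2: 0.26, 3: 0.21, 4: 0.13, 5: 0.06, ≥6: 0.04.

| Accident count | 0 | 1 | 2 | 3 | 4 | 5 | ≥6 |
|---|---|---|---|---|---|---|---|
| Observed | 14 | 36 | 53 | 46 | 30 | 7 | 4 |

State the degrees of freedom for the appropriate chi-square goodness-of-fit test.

There are k = 7 categories and 1 parameter estimated from the data, so df = 7 − 1 − 1 = 5.

5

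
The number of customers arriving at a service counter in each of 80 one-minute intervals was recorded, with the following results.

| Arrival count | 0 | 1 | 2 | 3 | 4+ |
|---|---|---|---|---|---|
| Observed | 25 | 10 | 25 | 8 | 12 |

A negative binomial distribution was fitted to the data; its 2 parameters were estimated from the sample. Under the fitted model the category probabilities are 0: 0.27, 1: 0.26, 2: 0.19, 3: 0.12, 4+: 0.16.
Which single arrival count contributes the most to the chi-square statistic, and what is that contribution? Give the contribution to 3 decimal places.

2, 6.318

Expected counts E_i = n·p_i: 80×0.27 = 21.6, 80×0.26 = 20.8, 80×0.19 = 15.2, 80×0.12 = 9.6, 80×0.16 = 12.8.
0: (25 − 21.6)²/21.6 = 11.56/21.6 = 0.5352
1: (10 − 20.8)²/20.8 = 116.64/20.8 = 5.6077
2: (25 − 15.2)²/15.2 = 96.04/15.2 = 6.3184
3: (8 − 9.6)²/9.6 = 2.56/9.6 = 0.2667
4+: (12 − 12.8)²/12.8 = 0.64/12.8 = 0.0500
The largest term is for 2: 6.318.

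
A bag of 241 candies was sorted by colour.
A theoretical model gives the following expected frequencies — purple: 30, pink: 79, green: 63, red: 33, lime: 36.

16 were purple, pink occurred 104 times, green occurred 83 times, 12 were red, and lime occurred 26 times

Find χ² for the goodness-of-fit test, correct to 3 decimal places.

36.935

cat         O        E   (O−E)²/E
purple     16       30     6.5333
pink      104       79     7.9114
green      83       63     6.3492
red        12       33    13.3636
lime       26       36     2.7778
Sum = 36.935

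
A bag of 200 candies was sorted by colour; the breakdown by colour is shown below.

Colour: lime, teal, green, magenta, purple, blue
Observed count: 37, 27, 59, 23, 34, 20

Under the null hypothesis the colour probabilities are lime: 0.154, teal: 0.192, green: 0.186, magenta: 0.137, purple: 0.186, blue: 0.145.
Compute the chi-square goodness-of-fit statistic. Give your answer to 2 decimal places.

21.18

Expected counts E_i = n·p_i: 200×0.154 = 30.8, 200×0.192 = 38.4, 200×0.186 = 37.2, 200×0.137 = 27.4, 200×0.186 = 37.2, 200×0.145 = 29.
lime: (37 − 30.8)²/30.8 = 38.44/30.8 = 1.248
teal: (27 − 38.4)²/38.4 = 129.96/38.4 = 3.384
green: (59 − 37.2)²/37.2 = 475.24/37.2 = 12.775
magenta: (23 − 27.4)²/27.4 = 19.36/27.4 = 0.707
purple: (34 − 37.2)²/37.2 = 10.24/37.2 = 0.275
blue: (20 − 29)²/29 = 81/29 = 2.793
Sum = 21.18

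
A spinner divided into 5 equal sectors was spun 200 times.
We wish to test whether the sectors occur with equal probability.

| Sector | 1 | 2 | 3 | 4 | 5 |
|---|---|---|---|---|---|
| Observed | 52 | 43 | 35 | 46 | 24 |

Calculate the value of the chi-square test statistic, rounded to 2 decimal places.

11.75

Under H₀ each category has probability 1/5, so each expected count is 200/5 = 40.
1: (52 − 40)²/40 = 144/40 = 3.600
2: (43 − 40)²/40 = 9/40 = 0.225
3: (35 − 40)²/40 = 25/40 = 0.625
4: (46 − 40)²/40 = 36/40 = 0.900
5: (24 − 40)²/40 = 256/40 = 6.400
Sum = 11.75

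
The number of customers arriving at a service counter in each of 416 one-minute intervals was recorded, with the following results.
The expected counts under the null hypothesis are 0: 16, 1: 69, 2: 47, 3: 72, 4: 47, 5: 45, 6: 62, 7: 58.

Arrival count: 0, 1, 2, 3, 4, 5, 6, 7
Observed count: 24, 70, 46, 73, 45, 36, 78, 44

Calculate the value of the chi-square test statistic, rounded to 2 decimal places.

13.44

0: (24 − 16)²/16 = 64/16 = 4.000
1: (70 − 69)²/69 = 1/69 = 0.014
2: (46 − 47)²/47 = 1/47 = 0.021
3: (73 − 72)²/72 = 1/72 = 0.014
4: (45 − 47)²/47 = 4/47 = 0.085
5: (36 − 45)²/45 = 81/45 = 1.800
6: (78 − 62)²/62 = 256/62 = 4.129
7: (44 − 58)²/58 = 196/58 = 3.379
Sum = 13.44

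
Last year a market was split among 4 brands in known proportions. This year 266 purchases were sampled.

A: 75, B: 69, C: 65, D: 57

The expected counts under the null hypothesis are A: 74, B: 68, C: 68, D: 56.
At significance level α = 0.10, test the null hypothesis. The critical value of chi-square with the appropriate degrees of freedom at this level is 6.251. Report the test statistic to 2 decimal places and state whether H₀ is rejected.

0.18; do not reject

cat         O        E   (O−E)²/E
A          75       74      0.014
B          69       68      0.015
C          65       68      0.132
D          57       56      0.018
Sum = 0.18
df = 3. Since 0.18 < 6.251, we do not reject H₀.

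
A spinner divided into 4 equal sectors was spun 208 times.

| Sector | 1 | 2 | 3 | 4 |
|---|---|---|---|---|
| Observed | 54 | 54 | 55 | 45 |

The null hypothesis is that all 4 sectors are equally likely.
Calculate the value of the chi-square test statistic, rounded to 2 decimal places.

Under H₀ each category has probability 1/4, so each expected count is 208/4 = 52.
χ² = (54−52)²/52 + (54−52)²/52 + (55−52)²/52 + (45−52)²/52
   = 0.077 + 0.077 + 0.173 + 0.942
Sum = 1.27

1.27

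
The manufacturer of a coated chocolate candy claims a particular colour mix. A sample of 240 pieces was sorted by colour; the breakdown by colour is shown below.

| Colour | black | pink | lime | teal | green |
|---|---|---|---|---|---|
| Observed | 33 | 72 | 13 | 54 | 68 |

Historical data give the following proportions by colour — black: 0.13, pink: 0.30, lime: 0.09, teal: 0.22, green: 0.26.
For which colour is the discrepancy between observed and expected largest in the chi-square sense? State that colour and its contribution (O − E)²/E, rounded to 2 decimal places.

Expected counts E_i = n·p_i: 240×0.13 = 31.2, 240×0.30 = 72, 240×0.09 = 21.6, 240×0.22 = 52.8, 240×0.26 = 62.4.
χ² = (33−31.2)²/31.2 + (72−72)²/72 + (13−21.6)²/21.6 + (54−52.8)²/52.8 + (68−62.4)²/62.4
   = 0.104 + 0.000 + 3.424 + 0.027 + 0.503
The largest term is for lime: 3.42.

lime, 3.42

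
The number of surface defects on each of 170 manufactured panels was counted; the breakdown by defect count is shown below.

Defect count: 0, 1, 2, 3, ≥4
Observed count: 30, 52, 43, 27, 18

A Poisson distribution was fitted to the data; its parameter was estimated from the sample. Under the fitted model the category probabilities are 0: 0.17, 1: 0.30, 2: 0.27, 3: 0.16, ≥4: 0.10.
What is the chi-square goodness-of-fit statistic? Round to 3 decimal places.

0.305

Expected counts E_i = n·p_i: 170×0.17 = 28.9, 170×0.30 = 51, 170×0.27 = 45.9, 170×0.16 = 27.2, 170×0.10 = 17.
cat         O        E   (O−E)²/E
0          30     28.9     0.0419
1          52       51     0.0196
2          43     45.9     0.1832
3          27     27.2     0.0015
≥4         18       17     0.0588
Sum = 0.305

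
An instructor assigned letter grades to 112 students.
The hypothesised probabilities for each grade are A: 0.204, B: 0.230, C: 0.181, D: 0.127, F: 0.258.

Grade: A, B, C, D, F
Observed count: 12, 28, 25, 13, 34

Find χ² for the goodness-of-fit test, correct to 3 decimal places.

Expected counts E_i = n·p_i: 112×0.204 = 22.848, 112×0.230 = 25.76, 112×0.181 = 20.272, 112×0.127 = 14.224, 112×0.258 = 28.896.
cat         O        E   (O−E)²/E
A          12   22.848     5.1505
B          28    25.76     0.1948
C          25   20.272     1.1027
D          13   14.224     0.1053
F          34   28.896     0.9015
Sum = 7.455

7.455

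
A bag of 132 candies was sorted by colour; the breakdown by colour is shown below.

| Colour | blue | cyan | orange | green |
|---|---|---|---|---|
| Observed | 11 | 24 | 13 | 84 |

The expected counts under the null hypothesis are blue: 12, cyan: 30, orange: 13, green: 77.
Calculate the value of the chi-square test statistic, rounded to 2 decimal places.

cat         O        E   (O−E)²/E
blue       11       12      0.083
cyan       24       30      1.200
orange     13       13      0.000
green      84       77      0.636
Sum = 1.92

1.92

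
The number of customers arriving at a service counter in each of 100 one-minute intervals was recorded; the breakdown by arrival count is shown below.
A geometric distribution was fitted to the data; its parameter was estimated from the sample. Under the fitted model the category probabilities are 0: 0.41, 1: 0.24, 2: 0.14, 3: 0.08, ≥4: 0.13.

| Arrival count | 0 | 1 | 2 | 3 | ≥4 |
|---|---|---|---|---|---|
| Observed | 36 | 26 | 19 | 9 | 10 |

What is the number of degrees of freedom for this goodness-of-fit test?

3

There are k = 5 categories and 1 parameter estimated from the data, so df = 5 − 1 − 1 = 3.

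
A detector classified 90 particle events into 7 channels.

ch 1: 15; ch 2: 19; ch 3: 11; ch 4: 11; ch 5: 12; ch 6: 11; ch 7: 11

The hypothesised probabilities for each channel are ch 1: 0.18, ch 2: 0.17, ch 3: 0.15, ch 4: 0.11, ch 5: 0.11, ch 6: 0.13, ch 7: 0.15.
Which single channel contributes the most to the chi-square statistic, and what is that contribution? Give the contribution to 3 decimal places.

ch 2, 0.895

Expected counts E_i = n·p_i: 90×0.18 = 16.2, 90×0.17 = 15.3, 90×0.15 = 13.5, 90×0.11 = 9.9, 90×0.11 = 9.9, 90×0.13 = 11.7, 90×0.15 = 13.5.
cat         O        E   (O−E)²/E
ch 1       15     16.2     0.0889
ch 2       19     15.3     0.8948
ch 3       11     13.5     0.4630
ch 4       11      9.9     0.1222
ch 5       12      9.9     0.4455
ch 6       11     11.7     0.0419
ch 7       11     13.5     0.4630
The largest term is for ch 2: 0.895.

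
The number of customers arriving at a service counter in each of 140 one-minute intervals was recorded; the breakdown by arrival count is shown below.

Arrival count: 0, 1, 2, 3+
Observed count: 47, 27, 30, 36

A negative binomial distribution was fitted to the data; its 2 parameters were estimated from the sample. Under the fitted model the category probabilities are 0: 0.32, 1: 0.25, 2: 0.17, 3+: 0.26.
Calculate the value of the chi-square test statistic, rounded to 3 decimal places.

Expected counts E_i = n·p_i: 140×0.32 = 44.8, 140×0.25 = 35, 140×0.17 = 23.8, 140×0.26 = 36.4.
χ² = (47−44.8)²/44.8 + (27−35)²/35 + (30−23.8)²/23.8 + (36−36.4)²/36.4
   = 0.1080 + 1.8286 + 1.6151 + 0.0044
Sum = 3.556

3.556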